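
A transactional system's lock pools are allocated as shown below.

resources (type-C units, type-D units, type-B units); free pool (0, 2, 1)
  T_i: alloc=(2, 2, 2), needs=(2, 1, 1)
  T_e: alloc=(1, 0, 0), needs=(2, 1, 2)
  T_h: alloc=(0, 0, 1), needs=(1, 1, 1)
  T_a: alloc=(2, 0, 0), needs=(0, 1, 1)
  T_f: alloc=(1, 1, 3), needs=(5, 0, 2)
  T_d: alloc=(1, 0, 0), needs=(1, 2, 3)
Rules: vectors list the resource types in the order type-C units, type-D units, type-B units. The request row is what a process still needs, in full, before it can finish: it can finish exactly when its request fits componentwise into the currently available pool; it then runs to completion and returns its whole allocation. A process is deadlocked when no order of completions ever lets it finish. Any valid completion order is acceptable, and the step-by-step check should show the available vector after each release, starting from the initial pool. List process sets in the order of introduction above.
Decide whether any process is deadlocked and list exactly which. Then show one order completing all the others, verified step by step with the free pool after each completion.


Nothing here is deadlocked.
Key observation: T_a fits the free pool immediately, and its release cascades until everyone finishes.
One completion order for the rest: T_a, T_h, T_e, T_i, T_f, T_d. Step-by-step check:
  pool = (0, 2, 1)
  run T_a (needs (0, 1, 1), free (0, 2, 1)); after release of (2, 0, 0) the pool is (2, 2, 1)
  run T_h (needs (1, 1, 1), free (2, 2, 1)); after release of (0, 0, 1) the pool is (2, 2, 2)
  run T_e (needs (2, 1, 2), free (2, 2, 2)); after release of (1, 0, 0) the pool is (3, 2, 2)
  run T_i (needs (2, 1, 1), free (3, 2, 2)); after release of (2, 2, 2) the pool is (5, 4, 4)
  run T_f (needs (5, 0, 2), free (5, 4, 4)); after release of (1, 1, 3) the pool is (6, 5, 7)
  run T_d (needs (1, 2, 3), free (6, 5, 7)); after release of (1, 0, 0) the pool is (7, 5, 7)


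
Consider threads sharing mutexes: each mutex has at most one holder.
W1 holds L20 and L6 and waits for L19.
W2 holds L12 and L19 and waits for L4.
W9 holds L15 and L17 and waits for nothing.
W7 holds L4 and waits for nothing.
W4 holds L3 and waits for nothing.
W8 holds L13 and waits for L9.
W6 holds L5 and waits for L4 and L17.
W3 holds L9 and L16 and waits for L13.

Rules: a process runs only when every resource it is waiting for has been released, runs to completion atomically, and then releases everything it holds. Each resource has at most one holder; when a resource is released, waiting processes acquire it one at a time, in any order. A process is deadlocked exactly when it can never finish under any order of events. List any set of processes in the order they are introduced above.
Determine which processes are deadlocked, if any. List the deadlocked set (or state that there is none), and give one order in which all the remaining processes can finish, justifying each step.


Deadlocked: W8 and W3.
Key observation: the cycle W8 -> W3 -> W8 can never break — each member waits on the next; no other process is dragged down with it.
A valid finishing order for the others: W7, W4, W9, W6, W2, W1.
Verifying each step:
  run W7 (it waits on nothing); releases L4
  run W4 (it waits on nothing); releases L3
  run W9 (it waits on nothing); releases L15 and L17
  run W6 (all its waits — L4 and L17 — are resolved); releases L5
  run W2 (all its waits — L4 — are resolved); releases L12 and L19
  run W1 (all its waits — L19 — are resolved); releases L20 and L6


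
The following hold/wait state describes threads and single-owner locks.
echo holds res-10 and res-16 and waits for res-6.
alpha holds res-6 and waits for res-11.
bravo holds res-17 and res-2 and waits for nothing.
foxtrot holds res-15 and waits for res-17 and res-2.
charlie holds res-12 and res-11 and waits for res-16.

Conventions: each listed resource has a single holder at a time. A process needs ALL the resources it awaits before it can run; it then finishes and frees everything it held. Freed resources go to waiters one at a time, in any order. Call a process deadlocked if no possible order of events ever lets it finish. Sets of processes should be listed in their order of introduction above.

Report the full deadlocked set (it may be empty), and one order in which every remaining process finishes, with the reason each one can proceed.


The deadlocked set is echo, alpha and charlie.
Key observation: the cycle echo -> alpha -> charlie -> echo can never break — each member waits on the next; no other process is dragged down with it.
The rest can finish in the order bravo, foxtrot.
Step-by-step check:
  bravo: no waits; runs immediately, freeing res-17 and res-2
  run foxtrot (all its waits — res-17 and res-2 — are resolved); releases res-15


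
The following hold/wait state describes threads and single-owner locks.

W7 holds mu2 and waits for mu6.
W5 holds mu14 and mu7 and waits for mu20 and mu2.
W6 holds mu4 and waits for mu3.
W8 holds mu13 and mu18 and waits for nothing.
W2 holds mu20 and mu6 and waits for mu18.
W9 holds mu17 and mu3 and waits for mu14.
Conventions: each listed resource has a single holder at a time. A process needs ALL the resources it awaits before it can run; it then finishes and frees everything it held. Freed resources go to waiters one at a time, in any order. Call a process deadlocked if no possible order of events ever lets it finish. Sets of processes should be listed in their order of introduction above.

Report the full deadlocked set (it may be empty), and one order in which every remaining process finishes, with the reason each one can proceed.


No process is deadlocked.
Key observation: every chain of waits terminates; starting from the processes that wait on nothing, all the rest unlock in turn.
One completion order for the rest: W8, W2, W7, W5, W9, W6.
Walking it through:
  W8: no waits; runs immediately, freeing mu13 and mu18
  run W2 (all its waits — mu18 — are resolved); releases mu20 and mu6
  run W7 (all its waits — mu6 — are resolved); releases mu2
  run W5 (all its waits — mu20 and mu2 — are resolved); releases mu14 and mu7
  run W9 (all its waits — mu14 — are resolved); releases mu17 and mu3
  run W6 (all its waits — mu3 — are resolved); releases mu4


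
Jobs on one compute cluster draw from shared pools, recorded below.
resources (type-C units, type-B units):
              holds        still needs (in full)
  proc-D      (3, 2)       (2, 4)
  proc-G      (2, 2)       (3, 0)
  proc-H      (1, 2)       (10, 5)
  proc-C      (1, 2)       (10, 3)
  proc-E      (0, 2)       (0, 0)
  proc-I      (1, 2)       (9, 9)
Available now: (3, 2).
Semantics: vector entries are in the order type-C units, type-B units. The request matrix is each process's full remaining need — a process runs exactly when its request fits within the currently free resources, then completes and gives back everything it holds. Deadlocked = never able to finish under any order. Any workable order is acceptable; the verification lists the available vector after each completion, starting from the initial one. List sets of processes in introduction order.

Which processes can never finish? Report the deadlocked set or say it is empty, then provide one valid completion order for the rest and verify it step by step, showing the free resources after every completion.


The deadlocked set is proc-H, proc-C and proc-I.
Key observation: no order helps: past proc-E, proc-D, proc-G, the free pool tops out at (8, 8), below what each blocked process needs in type-C units.
One completion order for the rest: proc-E, proc-D, proc-G. Check, step by step:
  pool = (3, 2)
  proc-E: need (0, 0) fits (3, 2); releases (0, 2), pool now (3, 4)
  proc-D: need (2, 4) fits (3, 4); releases (3, 2), pool now (6, 6)
  proc-G: need (3, 0) fits (6, 6); releases (2, 2), pool now (8, 8)
The blocked processes can never fit:
  proc-H still needs (10, 5) but only (8, 8) is free — short on type-C units
  proc-C still needs (10, 3) but only (8, 8) is free — short on type-C units
  proc-I still needs (9, 9) but only (8, 8) is free — short on type-C units and type-B units


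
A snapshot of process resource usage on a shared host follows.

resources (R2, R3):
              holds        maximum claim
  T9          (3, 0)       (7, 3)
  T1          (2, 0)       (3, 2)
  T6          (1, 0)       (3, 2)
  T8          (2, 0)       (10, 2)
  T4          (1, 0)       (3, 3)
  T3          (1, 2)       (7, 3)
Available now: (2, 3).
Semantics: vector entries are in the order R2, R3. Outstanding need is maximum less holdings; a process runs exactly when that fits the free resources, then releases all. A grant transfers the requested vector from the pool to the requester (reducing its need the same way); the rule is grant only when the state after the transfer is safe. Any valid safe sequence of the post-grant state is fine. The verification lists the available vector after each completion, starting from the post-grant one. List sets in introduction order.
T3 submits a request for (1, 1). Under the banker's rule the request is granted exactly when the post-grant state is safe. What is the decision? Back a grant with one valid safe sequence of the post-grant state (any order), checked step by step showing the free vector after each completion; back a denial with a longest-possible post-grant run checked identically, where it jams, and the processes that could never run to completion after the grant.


DENY: after the grant no complete ordering would exist.
Key observation: after T1, T6 the pool peaks at (4, 2), and each blocked process is short somewhere: T9 on R3; T8 on R2; T4 on R3; T3 on R2.
Pretend the grant happened; the run T1, T6 goes as far as possible. Walking it through:
  pool = (1, 2)
  run T1 (needs (1, 2), free (1, 2)); after release of (2, 0) the pool is (3, 2)
  run T6 (needs (2, 2), free (3, 2)); after release of (1, 0) the pool is (4, 2)
  T9 still needs (4, 3) but only (4, 2) is free — short on R3
  T8 still needs (8, 2) but only (4, 2) is free — short on R2
  T4 still needs (2, 3) but only (4, 2) is free — short on R3
  T3 still needs (5, 0) but only (4, 2) is free — short on R2
Processes that could never finish after the grant: T9, T8, T4 and T3.


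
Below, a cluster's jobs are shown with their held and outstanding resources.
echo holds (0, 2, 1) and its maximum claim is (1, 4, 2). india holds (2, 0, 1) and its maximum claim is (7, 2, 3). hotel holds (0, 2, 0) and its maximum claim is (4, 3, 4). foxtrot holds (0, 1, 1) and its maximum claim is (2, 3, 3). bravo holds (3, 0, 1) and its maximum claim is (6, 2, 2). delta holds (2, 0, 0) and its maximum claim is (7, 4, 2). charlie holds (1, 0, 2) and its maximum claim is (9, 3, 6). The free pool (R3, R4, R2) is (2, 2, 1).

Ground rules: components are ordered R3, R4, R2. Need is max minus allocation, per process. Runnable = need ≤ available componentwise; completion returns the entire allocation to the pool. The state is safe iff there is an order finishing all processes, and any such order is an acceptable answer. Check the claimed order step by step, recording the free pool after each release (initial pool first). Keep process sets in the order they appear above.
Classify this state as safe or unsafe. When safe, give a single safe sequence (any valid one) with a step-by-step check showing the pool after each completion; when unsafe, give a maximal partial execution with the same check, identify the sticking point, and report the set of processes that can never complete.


The state is UNSAFE.
Key observation: no order helps: past echo, foxtrot, the free pool tops out at (2, 5, 3), below what each blocked process needs in R3.
The run echo, foxtrot cannot be extended any further. Walking it through:
  pool = (2, 2, 1)
  run echo (needs (1, 2, 1), free (2, 2, 1)); after release of (0, 2, 1) the pool is (2, 4, 2)
  run foxtrot (needs (2, 2, 2), free (2, 4, 2)); after release of (0, 1, 1) the pool is (2, 5, 3)
  india still needs (5, 2, 2) but only (2, 5, 3) is free — short on R3
  hotel still needs (4, 1, 4) but only (2, 5, 3) is free — short on R3 and R2
  bravo still needs (3, 2, 1) but only (2, 5, 3) is free — short on R3
  delta still needs (5, 4, 2) but only (2, 5, 3) is free — short on R3
  charlie still needs (8, 3, 4) but only (2, 5, 3) is free — short on R3 and R2
Never able to finish: india, hotel, bravo, delta and charlie.


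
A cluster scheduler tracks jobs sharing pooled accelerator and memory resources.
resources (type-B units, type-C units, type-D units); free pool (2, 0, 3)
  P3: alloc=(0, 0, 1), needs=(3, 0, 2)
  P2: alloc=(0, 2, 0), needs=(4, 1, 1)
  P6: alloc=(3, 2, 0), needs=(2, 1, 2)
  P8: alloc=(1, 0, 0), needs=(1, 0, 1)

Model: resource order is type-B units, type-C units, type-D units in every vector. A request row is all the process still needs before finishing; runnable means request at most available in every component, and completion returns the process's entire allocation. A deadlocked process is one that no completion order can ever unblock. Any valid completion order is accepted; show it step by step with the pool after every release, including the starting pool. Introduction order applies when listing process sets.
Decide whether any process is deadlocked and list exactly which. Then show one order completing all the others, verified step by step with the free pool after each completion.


Deadlocked set: P2 and P6.
Key observation: type-C units is the bottleneck — with P8, P3 done the pool holds (3, 0, 4), short of every remaining need.
One completion order for the rest: P8, P3. Verifying each step:
  pool = (2, 0, 3)
  run P8 (needs (1, 0, 1), free (2, 0, 3)); after release of (1, 0, 0) the pool is (3, 0, 3)
  run P3 (needs (3, 0, 2), free (3, 0, 3)); after release of (0, 0, 1) the pool is (3, 0, 4)
The stuck group stays short no matter what:
  P2 still needs (4, 1, 1) but only (3, 0, 4) is free — short on type-B units and type-C units
  P6 still needs (2, 1, 2) but only (3, 0, 4) is free — short on type-C units


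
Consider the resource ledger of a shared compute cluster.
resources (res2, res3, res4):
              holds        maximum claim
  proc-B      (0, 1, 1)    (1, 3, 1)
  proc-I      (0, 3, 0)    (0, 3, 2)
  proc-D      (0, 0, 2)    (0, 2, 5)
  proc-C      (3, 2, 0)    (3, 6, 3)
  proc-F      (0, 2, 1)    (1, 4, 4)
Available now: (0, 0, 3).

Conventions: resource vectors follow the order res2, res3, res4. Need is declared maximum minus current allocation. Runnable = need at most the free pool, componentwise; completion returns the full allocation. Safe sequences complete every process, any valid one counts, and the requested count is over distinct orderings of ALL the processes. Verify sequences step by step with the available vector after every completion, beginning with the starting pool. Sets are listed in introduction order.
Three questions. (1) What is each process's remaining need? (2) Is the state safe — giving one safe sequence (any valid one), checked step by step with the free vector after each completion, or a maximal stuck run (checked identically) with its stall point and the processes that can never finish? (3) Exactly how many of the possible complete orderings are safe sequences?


(1) Remaining need (order res2, res3, res4):
  proc-B: (1, 2, 0)
  proc-I: (0, 0, 2)
  proc-D: (0, 2, 3)
  proc-C: (0, 4, 3)
  proc-F: (1, 2, 3)
(2) UNSAFE.
Key observation: after proc-I, proc-D the pool peaks at (0, 3, 5), and each blocked process is short somewhere: proc-B on res2; proc-C on res3; proc-F on res2.
Going as far as possible: proc-I, proc-D; after that, nothing fits. Step-by-step check:
  pool = (0, 0, 3)
  proc-I: need (0, 0, 2) fits (0, 0, 3); releases (0, 3, 0), pool now (0, 3, 3)
  proc-D: need (0, 2, 3) fits (0, 3, 3); releases (0, 0, 2), pool now (0, 3, 5)
  proc-B still needs (1, 2, 0) but only (0, 3, 5) is free — short on res2
  proc-C still needs (0, 4, 3) but only (0, 3, 5) is free — short on res3
  proc-F still needs (1, 2, 3) but only (0, 3, 5) is free — short on res2
Processes that can never finish: proc-B, proc-C and proc-F.
(3) Exactly 0 of the possible complete orderings are safe sequences.


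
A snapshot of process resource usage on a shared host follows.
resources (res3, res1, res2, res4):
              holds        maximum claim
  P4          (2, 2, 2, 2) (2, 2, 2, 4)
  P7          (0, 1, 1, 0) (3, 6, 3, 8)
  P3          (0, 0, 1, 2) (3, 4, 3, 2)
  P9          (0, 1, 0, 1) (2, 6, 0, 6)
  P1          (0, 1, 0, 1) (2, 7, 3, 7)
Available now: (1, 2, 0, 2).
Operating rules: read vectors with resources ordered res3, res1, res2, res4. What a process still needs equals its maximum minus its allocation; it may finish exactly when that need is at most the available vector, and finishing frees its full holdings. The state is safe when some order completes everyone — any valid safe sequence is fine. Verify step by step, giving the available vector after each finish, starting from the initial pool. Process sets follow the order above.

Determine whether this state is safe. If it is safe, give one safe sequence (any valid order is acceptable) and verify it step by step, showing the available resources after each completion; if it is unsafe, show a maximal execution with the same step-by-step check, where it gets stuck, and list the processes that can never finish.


The state is UNSAFE.
Key observation: no order helps: past P4, P3, the free pool tops out at (3, 4, 3, 6), below what each blocked process needs in res1.
The run P4, P3 cannot be extended any further. Walking it through:
  pool = (1, 2, 0, 2)
  run P4 (needs (0, 0, 0, 2), free (1, 2, 0, 2)); after release of (2, 2, 2, 2) the pool is (3, 4, 2, 4)
  run P3 (needs (3, 4, 2, 0), free (3, 4, 2, 4)); after release of (0, 0, 1, 2) the pool is (3, 4, 3, 6)
  P7 still needs (3, 5, 2, 8) but only (3, 4, 3, 6) is free — short on res1 and res4
  P9 still needs (2, 5, 0, 5) but only (3, 4, 3, 6) is free — short on res1
  P1 still needs (2, 6, 3, 6) but only (3, 4, 3, 6) is free — short on res1
Permanently blocked: P7, P9 and P1.


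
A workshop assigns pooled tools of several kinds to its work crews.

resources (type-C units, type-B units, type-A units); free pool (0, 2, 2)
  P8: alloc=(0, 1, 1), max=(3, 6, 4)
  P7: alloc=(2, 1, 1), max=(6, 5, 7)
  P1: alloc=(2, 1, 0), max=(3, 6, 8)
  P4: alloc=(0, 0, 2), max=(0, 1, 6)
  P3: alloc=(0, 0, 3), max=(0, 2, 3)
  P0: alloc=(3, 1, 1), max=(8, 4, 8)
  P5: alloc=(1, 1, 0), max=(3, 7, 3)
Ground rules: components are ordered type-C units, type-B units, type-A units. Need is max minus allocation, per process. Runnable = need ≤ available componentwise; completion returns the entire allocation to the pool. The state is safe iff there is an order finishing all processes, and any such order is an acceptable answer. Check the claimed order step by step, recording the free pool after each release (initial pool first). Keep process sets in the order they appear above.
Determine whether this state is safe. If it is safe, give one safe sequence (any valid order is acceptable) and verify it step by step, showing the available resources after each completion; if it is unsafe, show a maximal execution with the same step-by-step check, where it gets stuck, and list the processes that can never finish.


UNSAFE — no complete ordering exists.
Key observation: P3, P4 can finish, but then (0, 2, 7) is all there is, and the blocked group's type-C units demands exceed it.
Going as far as possible: P3, P4; after that, nothing fits. Step-by-step check:
  pool = (0, 2, 2)
  P3: need (0, 2, 0) fits (0, 2, 2); releases (0, 0, 3), pool now (0, 2, 5)
  P4: need (0, 1, 4) fits (0, 2, 5); releases (0, 0, 2), pool now (0, 2, 7)
  P8 cannot run: need (3, 5, 3) vs free (0, 2, 7) (insufficient type-C units and type-B units)
  P7 cannot run: need (4, 4, 6) vs free (0, 2, 7) (insufficient type-C units and type-B units)
  P1 cannot run: need (1, 5, 8) vs free (0, 2, 7) (insufficient type-C units, type-B units and type-A units)
  P0 cannot run: need (5, 3, 7) vs free (0, 2, 7) (insufficient type-C units and type-B units)
  P5 cannot run: need (2, 6, 3) vs free (0, 2, 7) (insufficient type-C units and type-B units)
Processes that can never finish: P8, P7, P1, P0 and P5.


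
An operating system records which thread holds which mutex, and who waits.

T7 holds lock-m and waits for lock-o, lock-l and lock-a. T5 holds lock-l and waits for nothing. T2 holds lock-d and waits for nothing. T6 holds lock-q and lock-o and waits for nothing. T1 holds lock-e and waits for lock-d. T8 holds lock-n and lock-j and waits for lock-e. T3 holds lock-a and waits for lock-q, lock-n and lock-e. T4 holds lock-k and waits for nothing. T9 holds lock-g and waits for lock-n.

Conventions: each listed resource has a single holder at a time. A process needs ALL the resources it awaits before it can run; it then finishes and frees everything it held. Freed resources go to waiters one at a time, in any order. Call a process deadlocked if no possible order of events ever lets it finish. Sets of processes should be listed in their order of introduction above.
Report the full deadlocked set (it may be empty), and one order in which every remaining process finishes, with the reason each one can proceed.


No process is deadlocked.
Key observation: there is no circular wait here — follow any chain and it reaches a process that is free to run now.
The rest can finish in the order T2, T1, T6, T8, T5, T4, T3, T7, T9.
Walking it through:
  T2 waits on nothing -> runs at once and releases lock-d
  T1 waits on lock-d — all released -> runs and releases lock-e
  T6 waits on nothing -> runs at once and releases lock-q and lock-o
  T8 waits on lock-e — all released -> runs and releases lock-n and lock-j
  T5 waits on nothing -> runs at once and releases lock-l
  T4 waits on nothing -> runs at once and releases lock-k
  T3 waits on lock-q, lock-n and lock-e — all released -> runs and releases lock-a
  T7 waits on lock-o, lock-l and lock-a — all released -> runs and releases lock-m
  T9 waits on lock-n — all released -> runs and releases lock-g


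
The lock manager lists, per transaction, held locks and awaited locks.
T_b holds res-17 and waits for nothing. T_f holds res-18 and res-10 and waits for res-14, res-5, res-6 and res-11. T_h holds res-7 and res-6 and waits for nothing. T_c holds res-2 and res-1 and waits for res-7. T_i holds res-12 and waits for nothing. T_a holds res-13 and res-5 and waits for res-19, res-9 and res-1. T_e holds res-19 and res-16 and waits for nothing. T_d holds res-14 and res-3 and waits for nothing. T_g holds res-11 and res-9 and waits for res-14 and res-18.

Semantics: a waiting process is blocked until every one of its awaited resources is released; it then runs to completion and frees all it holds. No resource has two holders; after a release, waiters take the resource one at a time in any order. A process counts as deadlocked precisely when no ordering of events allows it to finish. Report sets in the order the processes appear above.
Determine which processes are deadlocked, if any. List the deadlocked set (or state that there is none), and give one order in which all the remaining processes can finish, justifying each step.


Deadlocked set: T_f, T_a and T_g.
Key observation: the knot is the closed ring of waits T_f -> T_a -> T_g -> T_f; no other process is dragged down with it.
One completion order for the rest: T_b, T_d, T_e, T_i, T_h, T_c.
Step-by-step check:
  run T_b (it waits on nothing); releases res-17
  run T_d (it waits on nothing); releases res-14 and res-3
  run T_e (it waits on nothing); releases res-19 and res-16
  run T_i (it waits on nothing); releases res-12
  run T_h (it waits on nothing); releases res-7 and res-6
  T_c: everything it awaited (res-7) is free; runs, freeing res-2 and res-1


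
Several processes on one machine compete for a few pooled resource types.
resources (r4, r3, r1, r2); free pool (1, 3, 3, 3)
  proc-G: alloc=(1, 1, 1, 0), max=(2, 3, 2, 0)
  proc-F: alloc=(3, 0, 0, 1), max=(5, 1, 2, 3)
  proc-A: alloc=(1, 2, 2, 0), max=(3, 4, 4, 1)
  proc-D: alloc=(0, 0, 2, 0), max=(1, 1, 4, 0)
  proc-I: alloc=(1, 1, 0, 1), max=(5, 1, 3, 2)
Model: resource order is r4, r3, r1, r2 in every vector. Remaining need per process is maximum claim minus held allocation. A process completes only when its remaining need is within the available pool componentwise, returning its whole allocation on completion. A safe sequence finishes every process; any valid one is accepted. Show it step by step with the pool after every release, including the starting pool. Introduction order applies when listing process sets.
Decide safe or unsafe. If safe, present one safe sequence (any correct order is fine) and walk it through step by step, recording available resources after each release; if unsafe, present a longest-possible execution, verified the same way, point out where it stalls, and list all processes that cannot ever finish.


SAFE. One safe sequence: proc-G, proc-F, proc-I, proc-D, proc-A.
Key observation: reading the order forward, proc-G is the first process whose need (1, 2, 1, 0) meets the free pool (1, 3, 3, 3) exactly on a resource it requests.
Step-by-step check:
  pool = (1, 3, 3, 3)
  run proc-G (needs (1, 2, 1, 0), free (1, 3, 3, 3)); after release of (1, 1, 1, 0) the pool is (2, 4, 4, 3)
  run proc-F (needs (2, 1, 2, 2), free (2, 4, 4, 3)); after release of (3, 0, 0, 1) the pool is (5, 4, 4, 4)
  run proc-I (needs (4, 0, 3, 1), free (5, 4, 4, 4)); after release of (1, 1, 0, 1) the pool is (6, 5, 4, 5)
  run proc-D (needs (1, 1, 2, 0), free (6, 5, 4, 5)); after release of (0, 0, 2, 0) the pool is (6, 5, 6, 5)
  run proc-A (needs (2, 2, 2, 1), free (6, 5, 6, 5)); after release of (1, 2, 2, 0) the pool is (7, 7, 8, 5)


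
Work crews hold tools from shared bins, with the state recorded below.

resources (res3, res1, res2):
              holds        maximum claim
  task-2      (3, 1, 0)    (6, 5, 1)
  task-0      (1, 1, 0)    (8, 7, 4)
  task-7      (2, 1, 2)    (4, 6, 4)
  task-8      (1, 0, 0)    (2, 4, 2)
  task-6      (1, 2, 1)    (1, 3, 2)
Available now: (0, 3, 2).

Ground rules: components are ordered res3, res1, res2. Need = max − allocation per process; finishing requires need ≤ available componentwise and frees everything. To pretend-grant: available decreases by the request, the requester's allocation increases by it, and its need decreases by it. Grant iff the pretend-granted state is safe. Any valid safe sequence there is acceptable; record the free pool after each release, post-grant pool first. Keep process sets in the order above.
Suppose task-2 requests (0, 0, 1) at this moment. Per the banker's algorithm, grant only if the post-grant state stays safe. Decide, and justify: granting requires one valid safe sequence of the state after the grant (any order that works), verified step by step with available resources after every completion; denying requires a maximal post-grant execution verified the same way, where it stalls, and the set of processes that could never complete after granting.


GRANT: granting preserves safety; a valid post-grant sequence is task-6, task-8, task-7, task-2, task-0.
Key observation: granting shrinks the pool to (0, 3, 1), yet task-6 still fits and the chain goes through.
Step-by-step check of the post-grant state:
  pool = (0, 3, 1)
  task-6: need (0, 1, 1) fits (0, 3, 1); releases (1, 2, 1), pool now (1, 5, 2)
  task-8: need (1, 4, 2) fits (1, 5, 2); releases (1, 0, 0), pool now (2, 5, 2)
  task-7: need (2, 5, 2) fits (2, 5, 2); releases (2, 1, 2), pool now (4, 6, 4)
  task-2: need (3, 4, 0) fits (4, 6, 4); releases (3, 1, 1), pool now (7, 7, 5)
  task-0: need (7, 6, 4) fits (7, 7, 5); releases (1, 1, 0), pool now (8, 8, 5)


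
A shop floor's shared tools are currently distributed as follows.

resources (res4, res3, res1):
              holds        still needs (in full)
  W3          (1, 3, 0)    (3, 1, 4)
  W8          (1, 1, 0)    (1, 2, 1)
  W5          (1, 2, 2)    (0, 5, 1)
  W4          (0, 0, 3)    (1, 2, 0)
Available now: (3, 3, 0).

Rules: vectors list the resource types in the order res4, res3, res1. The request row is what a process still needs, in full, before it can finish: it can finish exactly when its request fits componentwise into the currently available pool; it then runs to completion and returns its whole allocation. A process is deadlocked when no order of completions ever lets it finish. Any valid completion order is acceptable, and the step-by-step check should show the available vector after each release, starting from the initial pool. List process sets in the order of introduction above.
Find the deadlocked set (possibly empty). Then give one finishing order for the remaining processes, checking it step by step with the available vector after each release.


The deadlocked set is W3 and W5.
Key observation: after W4, W8 the pool peaks at (4, 4, 3), and each blocked process is short somewhere: W3 on res1; W5 on res3.
A valid finishing order for the others: W4, W8. Check, step by step:
  pool = (3, 3, 0)
  W4: need (1, 2, 0) fits (3, 3, 0); releases (0, 0, 3), pool now (3, 3, 3)
  W8: need (1, 2, 1) fits (3, 3, 3); releases (1, 1, 0), pool now (4, 4, 3)
The blocked processes can never fit:
  W3 still needs (3, 1, 4) but only (4, 4, 3) is free — short on res1
  W5 still needs (0, 5, 1) but only (4, 4, 3) is free — short on res3


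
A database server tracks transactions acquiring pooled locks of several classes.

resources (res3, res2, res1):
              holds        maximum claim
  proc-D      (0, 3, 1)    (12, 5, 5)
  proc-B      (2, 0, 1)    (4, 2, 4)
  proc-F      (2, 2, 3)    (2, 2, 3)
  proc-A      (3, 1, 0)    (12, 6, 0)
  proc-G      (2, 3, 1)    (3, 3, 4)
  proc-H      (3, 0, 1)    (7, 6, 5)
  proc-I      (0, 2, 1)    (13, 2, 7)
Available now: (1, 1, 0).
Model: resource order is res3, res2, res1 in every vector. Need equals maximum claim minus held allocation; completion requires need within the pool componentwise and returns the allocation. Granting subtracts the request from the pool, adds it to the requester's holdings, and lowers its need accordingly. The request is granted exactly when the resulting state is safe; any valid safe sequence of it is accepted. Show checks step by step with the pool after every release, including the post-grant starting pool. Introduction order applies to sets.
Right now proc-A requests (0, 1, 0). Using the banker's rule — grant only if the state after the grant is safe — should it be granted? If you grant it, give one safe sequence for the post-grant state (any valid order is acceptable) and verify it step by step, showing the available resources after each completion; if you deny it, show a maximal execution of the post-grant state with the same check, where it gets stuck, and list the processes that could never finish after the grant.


DENY. Granting would leave the state unsafe.
Key observation: after proc-F, proc-B, proc-G the pool peaks at (7, 5, 5), and each blocked process is short somewhere: proc-D on res3; proc-A on res3; proc-H on res2; proc-I on res3, res1.
Pretend the grant happened; the run proc-F, proc-B, proc-G goes as far as possible. Walking it through:
  pool = (1, 0, 0)
  proc-F: need (0, 0, 0) fits (1, 0, 0); releases (2, 2, 3), pool now (3, 2, 3)
  proc-B: need (2, 2, 3) fits (3, 2, 3); releases (2, 0, 1), pool now (5, 2, 4)
  proc-G: need (1, 0, 3) fits (5, 2, 4); releases (2, 3, 1), pool now (7, 5, 5)
  proc-D cannot run: need (12, 2, 4) vs free (7, 5, 5) (insufficient res3)
  proc-A cannot run: need (9, 4, 0) vs free (7, 5, 5) (insufficient res3)
  proc-H cannot run: need (4, 6, 4) vs free (7, 5, 5) (insufficient res2)
  proc-I cannot run: need (13, 0, 6) vs free (7, 5, 5) (insufficient res3 and res1)
Had the request been granted, proc-D, proc-A, proc-H and proc-I could never finish.


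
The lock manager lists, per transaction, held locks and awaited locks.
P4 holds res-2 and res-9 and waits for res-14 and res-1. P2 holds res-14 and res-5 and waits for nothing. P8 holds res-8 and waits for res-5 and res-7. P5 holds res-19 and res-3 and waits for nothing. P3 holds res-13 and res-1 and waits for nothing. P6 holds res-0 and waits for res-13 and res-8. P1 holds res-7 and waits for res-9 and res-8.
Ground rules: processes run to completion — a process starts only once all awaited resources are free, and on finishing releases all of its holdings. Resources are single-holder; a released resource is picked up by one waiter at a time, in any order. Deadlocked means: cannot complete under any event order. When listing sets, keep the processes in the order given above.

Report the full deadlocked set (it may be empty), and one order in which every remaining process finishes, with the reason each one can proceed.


Deadlocked set: P8, P6 and P1.
Key observation: the wait chain closes on itself along P8 -> P1 -> P8; P6 waits into the deadlock from upstream.
The rest can finish in the order P5, P3, P2, P4.
Check, step by step:
  run P5 (it waits on nothing); releases res-19 and res-3
  run P3 (it waits on nothing); releases res-13 and res-1
  run P2 (it waits on nothing); releases res-14 and res-5
  run P4 (all its waits — res-14 and res-1 — are resolved); releases res-2 and res-9


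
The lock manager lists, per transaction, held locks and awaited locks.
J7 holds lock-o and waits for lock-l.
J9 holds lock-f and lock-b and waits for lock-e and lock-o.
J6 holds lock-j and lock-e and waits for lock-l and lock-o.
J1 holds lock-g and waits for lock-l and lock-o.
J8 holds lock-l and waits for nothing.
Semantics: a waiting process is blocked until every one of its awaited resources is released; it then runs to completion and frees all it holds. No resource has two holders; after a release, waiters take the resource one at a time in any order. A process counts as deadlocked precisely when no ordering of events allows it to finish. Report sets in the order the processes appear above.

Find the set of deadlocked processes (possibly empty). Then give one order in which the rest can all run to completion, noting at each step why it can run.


The deadlocked set is empty.
Key observation: no waiting chain loops back on itself — every chain ends at a process that waits on nothing, so everyone eventually runs.
One completion order for the rest: J8, J7, J1, J6, J9.
Walking it through:
  J8: no waits; runs immediately, freeing lock-l
  J7 waits on lock-l — all released -> runs and releases lock-o
  J1 waits on lock-l and lock-o — all released -> runs and releases lock-g
  J6 waits on lock-l and lock-o — all released -> runs and releases lock-j and lock-e
  J9 waits on lock-e and lock-o — all released -> runs and releases lock-f and lock-b


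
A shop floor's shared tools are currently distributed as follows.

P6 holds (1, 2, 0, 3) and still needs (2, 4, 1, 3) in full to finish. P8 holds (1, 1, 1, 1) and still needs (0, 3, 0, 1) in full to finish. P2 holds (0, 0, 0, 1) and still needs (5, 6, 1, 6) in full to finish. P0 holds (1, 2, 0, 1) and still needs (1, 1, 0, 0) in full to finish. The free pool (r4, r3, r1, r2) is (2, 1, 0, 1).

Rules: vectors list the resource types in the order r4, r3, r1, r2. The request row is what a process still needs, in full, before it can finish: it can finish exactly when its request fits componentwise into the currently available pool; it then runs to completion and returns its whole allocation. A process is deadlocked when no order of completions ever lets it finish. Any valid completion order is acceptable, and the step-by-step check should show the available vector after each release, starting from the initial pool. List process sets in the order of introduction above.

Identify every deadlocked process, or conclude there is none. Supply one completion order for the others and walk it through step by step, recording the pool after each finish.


The deadlocked set is empty.
Key observation: beginning at P0, releases accumulate fast enough that every process eventually fits.
A valid finishing order for the others: P0, P8, P6, P2. Verifying each step:
  pool = (2, 1, 0, 1)
  P0 needs (1, 1, 0, 0) <= (2, 1, 0, 1) -> finishes; pool += (1, 2, 0, 1) = (3, 3, 0, 2)
  P8 needs (0, 3, 0, 1) <= (3, 3, 0, 2) -> finishes; pool += (1, 1, 1, 1) = (4, 4, 1, 3)
  P6 needs (2, 4, 1, 3) <= (4, 4, 1, 3) -> finishes; pool += (1, 2, 0, 3) = (5, 6, 1, 6)
  P2 needs (5, 6, 1, 6) <= (5, 6, 1, 6) -> finishes; pool += (0, 0, 0, 1) = (5, 6, 1, 7)


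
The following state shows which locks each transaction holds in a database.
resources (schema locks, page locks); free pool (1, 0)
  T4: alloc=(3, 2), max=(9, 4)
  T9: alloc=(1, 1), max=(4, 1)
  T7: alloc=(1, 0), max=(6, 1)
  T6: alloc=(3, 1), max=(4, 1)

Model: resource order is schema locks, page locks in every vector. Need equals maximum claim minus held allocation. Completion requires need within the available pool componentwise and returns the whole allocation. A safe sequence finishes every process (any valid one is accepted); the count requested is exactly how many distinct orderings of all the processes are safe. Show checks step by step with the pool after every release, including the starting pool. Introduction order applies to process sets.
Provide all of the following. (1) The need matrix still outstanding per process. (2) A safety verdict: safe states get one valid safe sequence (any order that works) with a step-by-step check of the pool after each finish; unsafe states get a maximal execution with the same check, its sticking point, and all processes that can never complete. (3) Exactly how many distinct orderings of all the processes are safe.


(1) Need matrix, components ordered schema locks, page locks:
  T4: (6, 2)
  T9: (3, 0)
  T7: (5, 1)
  T6: (1, 0)
(2) SAFE — a valid safe sequence is T6, T9, T7, T4.
Key observation: the order's first zero-slack moment is T6 ((1, 0) needed, (1, 0) free — a requested resource with nothing to spare).
Walking it through:
  pool = (1, 0)
  T6 needs (1, 0) <= (1, 0) -> finishes; pool += (3, 1) = (4, 1)
  T9 needs (3, 0) <= (4, 1) -> finishes; pool += (1, 1) = (5, 2)
  T7 needs (5, 1) <= (5, 2) -> finishes; pool += (1, 0) = (6, 2)
  T4 needs (6, 2) <= (6, 2) -> finishes; pool += (3, 2) = (9, 4)
(3) The exact count: 1 of the possible complete orderings is a safe sequence.


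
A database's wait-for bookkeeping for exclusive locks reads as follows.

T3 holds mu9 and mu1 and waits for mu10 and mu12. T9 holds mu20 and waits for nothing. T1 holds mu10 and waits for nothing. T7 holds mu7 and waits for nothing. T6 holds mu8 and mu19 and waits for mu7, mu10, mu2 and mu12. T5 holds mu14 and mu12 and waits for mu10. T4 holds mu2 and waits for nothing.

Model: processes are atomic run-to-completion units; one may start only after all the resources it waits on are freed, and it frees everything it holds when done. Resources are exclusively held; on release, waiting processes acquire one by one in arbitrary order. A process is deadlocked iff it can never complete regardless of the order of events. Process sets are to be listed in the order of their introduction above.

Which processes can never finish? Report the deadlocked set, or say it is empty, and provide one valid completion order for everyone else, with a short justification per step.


No process is deadlocked.
Key observation: the waits form no ring: some process can always run, and its releases unblock the others one by one.
A valid finishing order for the others: T4, T1, T9, T7, T5, T6, T3.
Walking it through:
  T4: no waits; runs immediately, freeing mu2
  T1: no waits; runs immediately, freeing mu10
  T9: no waits; runs immediately, freeing mu20
  T7: no waits; runs immediately, freeing mu7
  run T5 (all its waits — mu10 — are resolved); releases mu14 and mu12
  run T6 (all its waits — mu7, mu10, mu2 and mu12 — are resolved); releases mu8 and mu19
  run T3 (all its waits — mu10 and mu12 — are resolved); releases mu9 and mu1


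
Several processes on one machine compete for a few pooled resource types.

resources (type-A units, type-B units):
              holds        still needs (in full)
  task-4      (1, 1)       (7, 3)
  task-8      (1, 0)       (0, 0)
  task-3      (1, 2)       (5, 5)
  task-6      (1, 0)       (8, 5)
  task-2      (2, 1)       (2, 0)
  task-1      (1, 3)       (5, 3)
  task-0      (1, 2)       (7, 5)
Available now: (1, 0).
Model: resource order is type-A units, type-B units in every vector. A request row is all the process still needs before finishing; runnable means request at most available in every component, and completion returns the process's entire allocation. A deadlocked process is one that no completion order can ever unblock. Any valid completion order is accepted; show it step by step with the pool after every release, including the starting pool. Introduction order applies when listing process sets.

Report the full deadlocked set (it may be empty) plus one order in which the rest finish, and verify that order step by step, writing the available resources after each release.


The deadlocked set is task-4, task-3, task-6, task-1 and task-0.
Key observation: once task-8, task-2 finish, the pool peaks at (4, 1) — and every remaining process still needs more type-A units than that.
A valid finishing order for the others: task-8, task-2. Step-by-step check:
  pool = (1, 0)
  run task-8 (needs (0, 0), free (1, 0)); after release of (1, 0) the pool is (2, 0)
  run task-2 (needs (2, 0), free (2, 0)); after release of (2, 1) the pool is (4, 1)
None of the blocked processes ever fits:
  task-4 still needs (7, 3) but only (4, 1) is free — short on type-A units and type-B units
  task-3 still needs (5, 5) but only (4, 1) is free — short on type-A units and type-B units
  task-6 still needs (8, 5) but only (4, 1) is free — short on type-A units and type-B units
  task-1 still needs (5, 3) but only (4, 1) is free — short on type-A units and type-B units
  task-0 still needs (7, 5) but only (4, 1) is free — short on type-A units and type-B units
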